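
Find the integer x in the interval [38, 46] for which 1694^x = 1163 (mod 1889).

45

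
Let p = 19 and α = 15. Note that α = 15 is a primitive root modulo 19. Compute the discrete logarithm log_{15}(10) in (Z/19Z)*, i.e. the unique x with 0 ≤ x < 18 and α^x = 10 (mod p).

13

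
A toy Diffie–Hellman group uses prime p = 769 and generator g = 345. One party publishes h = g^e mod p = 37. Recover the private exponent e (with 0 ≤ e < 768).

247

Baby-step giant-step with m = ceil(sqrt(768)) = 28.
Baby table (345^j mod 769 for j=0..27):
  0:1  1:345  2:599  3:563  4:447  5:415  6:141  7:198
  8:638  9:176  10:738  11:71  12:656  13:234  14:754  15:208
  16:243  17:14  18:216  19:696  20:192  21:106  22:427  23:436
  24:465  25:473  26:157  27:335
Giant step factor: 345^(-28) ≡ 499 (mod 769).
Scan 37·499^i mod 769 for i = 0, 1, …:
  i=0: 37   i=1: 7   i=2: 417   i=3: 453
  i=4: 730   i=5: 533   i=6: 662   i=7: 437
  i=8: 436
Match at i=8, j=23: e = 8·28 + 23 = 247.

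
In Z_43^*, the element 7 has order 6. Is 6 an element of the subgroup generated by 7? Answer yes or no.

yes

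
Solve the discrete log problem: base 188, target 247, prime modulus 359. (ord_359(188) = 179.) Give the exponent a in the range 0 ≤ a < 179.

Baby-step giant-step with m = ceil(sqrt(179)) = 14.
Baby table (188^j mod 359 for j=0..13):
  0:1  1:188  2:162  3:300  4:37  5:135  6:250  7:330
  8:292  9:328  10:275  11:4  12:34  13:289
Giant step factor: 188^(-14) ≡ 108 (mod 359).
Scan 247·108^i mod 359 for i = 0, 1, …:
  i=0: 247   i=1: 110   i=2: 33   i=3: 333
  i=4: 64   i=5: 91   i=6: 135
Match at i=6, j=5: a = 6·14 + 5 = 89.

89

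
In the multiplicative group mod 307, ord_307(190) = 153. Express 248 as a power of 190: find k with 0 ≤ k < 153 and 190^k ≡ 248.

Baby-step giant-step with m = ceil(sqrt(153)) = 13.
Baby table (190^j mod 307 for j=0..12):
  0:1  1:190  2:181  3:6  4:219  5:165  6:36  7:86
  8:69  9:216  10:209  11:107  12:68
Giant step factor: 190^(-13) ≡ 248 (mod 307).
Scan 248·248^i mod 307 for i = 0, 1, …:
  i=0: 248   i=1: 104   i=2: 4   i=3: 71
  i=4: 109   i=5: 16   i=6: 284   i=7: 129
  i=8: 64   i=9: 215   i=10: 209
Match at i=10, j=10: k = 10·13 + 10 = 140.

140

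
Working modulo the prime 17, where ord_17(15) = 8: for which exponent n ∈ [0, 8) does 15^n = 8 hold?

Successive powers of 15 modulo 17:
  15^0=1  15^1=15  15^2=4  15^3=9  15^4=16  15^5=2
  15^6=13  15^7=8
So 15^7 ≡ 8 (mod 17), giving n = 7.

7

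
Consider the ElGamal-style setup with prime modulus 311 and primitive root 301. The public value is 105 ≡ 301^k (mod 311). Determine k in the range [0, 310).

Baby-step giant-step with m = ceil(sqrt(310)) = 18.
Baby table (301^j mod 311 for j=0..17):
  0:1  1:301  2:100  3:244  4:48  5:142  6:135  7:205
  8:127  9:285  10:260  11:199  12:187  13:307  14:40  15:222
  16:268  17:119
Giant step factor: 301^(-18) ≡ 144 (mod 311).
Scan 105·144^i mod 311 for i = 0, 1, …:
  i=0: 105   i=1: 192   i=2: 280   i=3: 201
  i=4: 21   i=5: 225   i=6: 56   i=7: 289
  i=8: 253   i=9: 45   i=10: 260
Match at i=10, j=10: k = 10·18 + 10 = 190.

190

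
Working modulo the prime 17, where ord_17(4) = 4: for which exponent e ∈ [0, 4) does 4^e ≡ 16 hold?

Successive powers of 4 modulo 17:
  4^0=1  4^1=4  4^2=16
So 4^2 ≡ 16 (mod 17), giving e = 2.

2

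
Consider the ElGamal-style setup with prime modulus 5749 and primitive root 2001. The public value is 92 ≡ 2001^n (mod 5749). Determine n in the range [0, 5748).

5461

Baby-step giant-step with m = ceil(sqrt(5748)) = 76.
Baby table (2001^j mod 5749 for j=0..75):
  0:1  1:2001  2:2697  3:4135  4:1324  5:4784  6:699  7:1692
  8:5280  9:4367  10:5636  11:3847  12:5685  13:4163  14:5611  15:5563
  16:1499  17:4270  18:1256  19:943  20:1271  21:2213  22:1483  23:999
  24:4096  25:3771  26:3083  27:406  28:1797  29:2672  30:102  31:2887
  32:4891  33:2093  34:2821  35:5052  36:2310  37:114  38:3903  39:2761
  40:5721  41:1462  42:4970  43:4949  44:3171  45:4024  46:3424  47:4365
  48:1634  49:4202  50:3164  51:1515  52:1792  53:4165  54:3864  55:5208
  56:4020  57:1169  58:5075  59:2341  60:4655  61:1275  62:4468  63:773
  64:292  65:3643  66:5660  67:130  68:1425  69:5670  70:2893  71:5399
  72:1028  73:4635  74:1498  75:2269
Giant step factor: 2001^(-76) ≡ 383 (mod 5749).
Scan 92·383^i mod 5749 for i = 0, 1, …:
  i=0: 92   i=1: 742   i=2: 2485   i=3: 3170
  i=4: 1071   i=5: 2014   i=6: 996   i=7: 2034
  i=8: 2907   i=9: 3824     …   i=70: 5023
  i=71: 3643
Match at i=71, j=65: n = 71·76 + 65 = 5461.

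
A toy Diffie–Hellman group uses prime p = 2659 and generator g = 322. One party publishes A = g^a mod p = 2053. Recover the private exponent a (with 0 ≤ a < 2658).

1447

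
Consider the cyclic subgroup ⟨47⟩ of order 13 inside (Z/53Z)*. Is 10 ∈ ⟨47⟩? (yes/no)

10 ∈ ⟨47⟩ iff 10^13 ≡ 1 (mod 53), since |⟨47⟩| = 13.
10^13 mod 53 = 1.
Since 1 = 1, 10 lies in the subgroup.

yes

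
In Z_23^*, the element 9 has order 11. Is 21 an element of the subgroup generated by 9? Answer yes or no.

no

⟨9⟩ has order 11; its elements mod 23 are {1, 2, 3, 4, 6, 8, 9, 12, 13, 16, 18}.
21 is not in this set.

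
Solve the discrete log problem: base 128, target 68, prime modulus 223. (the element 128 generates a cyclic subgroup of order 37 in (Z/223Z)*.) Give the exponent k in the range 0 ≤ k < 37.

30

Successive powers of 128 modulo 223:
  128^0=1  128^1=128  128^2=105  128^3=60  128^4=98  128^5=56
  128^6=32  128^7=82  128^8=15  128^9=136  128^10=14  128^11=8
  128^12=132  128^13=171  128^14=34  128^15=115  128^16=2  128^17=33
  128^18=210  128^19=120  128^20=196  128^21=112  128^22=64  128^23=164
  128^24=30  128^25=49  128^26=28  128^27=16  128^28=41  128^29=119
  128^30=68
So 128^30 ≡ 68 (mod 223), giving k = 30.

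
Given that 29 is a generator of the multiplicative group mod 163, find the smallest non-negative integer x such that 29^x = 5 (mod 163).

147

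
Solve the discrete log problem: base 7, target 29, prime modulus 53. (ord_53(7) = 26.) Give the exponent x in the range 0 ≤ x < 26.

7

Successive powers of 7 modulo 53:
  7^0=1  7^1=7  7^2=49  7^3=25  7^4=16  7^5=6
  7^6=42  7^7=29
So 7^7 ≡ 29 (mod 53), giving x = 7.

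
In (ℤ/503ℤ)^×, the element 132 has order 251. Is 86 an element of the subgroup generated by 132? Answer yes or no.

yes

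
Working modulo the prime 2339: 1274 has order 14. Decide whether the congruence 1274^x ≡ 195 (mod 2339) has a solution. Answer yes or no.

no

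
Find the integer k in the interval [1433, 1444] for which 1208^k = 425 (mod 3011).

1442

Compute 1208^1433 mod 3011 = 1499, then multiply by 1208 repeatedly:
  1208^1433=1499  1208^1434=1181  1208^1435=2445  1208^1436=2780  1208^1437=975
  1208^1438=499  1208^1439=592  1208^1440=1529  1208^1441=1289  1208^1442=425
Found 425 at exponent 1442.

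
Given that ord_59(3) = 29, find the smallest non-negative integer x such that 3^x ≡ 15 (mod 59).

Successive powers of 3 modulo 59:
  3^0=1  3^1=3  3^2=9  3^3=27  3^4=22  3^5=7
  3^6=21  3^7=4  3^8=12  3^9=36  3^10=49  3^11=29
  3^12=28  3^13=25  3^14=16  3^15=48  3^16=26  3^17=19
  3^18=57  3^19=53  3^20=41  3^21=5  3^22=15
So 3^22 ≡ 15 (mod 59), giving x = 22.

22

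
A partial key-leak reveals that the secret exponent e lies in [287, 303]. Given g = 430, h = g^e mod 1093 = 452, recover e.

Compute 430^287 mod 1093 = 761, then multiply by 430 repeatedly:
  430^287=761  430^288=423  430^289=452
Found 452 at exponent 289.

289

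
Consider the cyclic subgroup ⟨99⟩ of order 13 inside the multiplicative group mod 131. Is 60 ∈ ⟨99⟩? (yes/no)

⟨99⟩ has order 13; its elements mod 131 are {1, 39, 45, 52, 60, 62, 63, 80, 84, 99, 107, 112, 113}.
60 is in this set.

yes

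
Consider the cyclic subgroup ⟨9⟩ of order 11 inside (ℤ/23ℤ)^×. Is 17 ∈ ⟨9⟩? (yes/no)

no

⟨9⟩ has order 11; its elements mod 23 are {1, 2, 3, 4, 6, 8, 9, 12, 13, 16, 18}.
17 is not in this set.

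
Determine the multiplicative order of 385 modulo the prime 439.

73

The order of 385 must divide p − 1 = 438 = 2 · 3 · 73.
Divisors: 1, 2, 3, 6, 73, 146, 219, 438.
Check each in increasing order: 385^1 ≡ 385;  385^2 ≡ 282;  385^3 ≡ 137;  385^6 ≡ 331;  385^73 ≡ 1.
Smallest exponent giving 1 is 73.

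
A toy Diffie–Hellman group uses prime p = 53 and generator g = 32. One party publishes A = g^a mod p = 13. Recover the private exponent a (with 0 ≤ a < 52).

36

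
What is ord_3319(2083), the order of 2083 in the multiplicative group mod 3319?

The order of 2083 must divide p − 1 = 3318 = 2 · 3 · 7 · 79.
Divisors: 1, 2, 3, 6, 7, 14, 21, 42, 79, 158, 237, 474, 553, 1106, 1659, 3318.
Check each in increasing order: 2083^1 ≡ 2083;  2083^2 ≡ 956;  2083^3 ≡ 3267;  2083^6 ≡ 2704;  2083^7 ≡ 89;  2083^14 ≡ 1283;  2083^21 ≡ 1341;  2083^42 ≡ 2702;  2083^79 ≡ 1123;  2083^158 ≡ 3228;  2083^237 ≡ 696;  2083^474 ≡ 3161;  2083^553 ≡ 1792;  2083^1106 ≡ 1791;  2083^1659 ≡ 3318;  2083^3318 ≡ 1.
Smallest exponent giving 1 is 3318.

3318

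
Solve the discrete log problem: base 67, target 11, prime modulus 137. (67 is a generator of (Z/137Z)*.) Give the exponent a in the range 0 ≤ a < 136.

Baby-step giant-step with m = ceil(sqrt(136)) = 12.
Baby table (67^j mod 137 for j=0..11):
  0:1  1:67  2:105  3:48  4:65  5:108  6:112  7:106
  8:115  9:33  10:19  11:40
Giant step factor: 67^(-12) ≡ 121 (mod 137).
Scan 11·121^i mod 137 for i = 0, 1, …:
  i=0: 11   i=1: 98   i=2: 76   i=3: 17
  i=4: 2   i=5: 105
Match at i=5, j=2: a = 5·12 + 2 = 62.

62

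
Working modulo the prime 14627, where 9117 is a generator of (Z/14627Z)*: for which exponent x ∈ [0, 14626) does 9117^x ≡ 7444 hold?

Baby-step giant-step with m = ceil(sqrt(14626)) = 121.
Baby table (9117^j mod 14627 for j=0..120):
  0:1  1:9117  2:9075  3:6463  4:5615  5:12082  6:10284  7:158
  8:7040  9:404  10:11891  11:9550  12:7446  13:1275  14:10337  15:668
  16:5324  17:6522  18:2319  19:6308  20:11299  21:9649  22:3155  23:7453
  24:6586  25:727  26:2028  27:748  28:3334  29:1172  30:7414  31:2071
  32:12477  33:13257  34:1168  35:200  36:9652  37:1252  38:5424  39:11348
  40:2945  41:9020  42:2346  43:3808  44:7665  45:8626  46:8490  47:11873
  48:6341  49:4993  50:1957  51:11656  52:2597  53:10363  54:3678  55:7242
  56:13663  57:2039  58:13273  59:770  60:13757  61:10671  62:3330  63:8585
  64:368  65:5473  66:4644  67:8810  68:3913  69:14195  70:10746  71:14263
  72:1741  73:2402  74:2415  75:3920  76:4879  77:1136  78:996  79:11792
  80:13841  81:1268  82:5026  83:10278  84:3964  85:11098  86:5507  87:7455
  88:10193  89:4250  90:327  91:11978  92:12871  93:7113  94:7730  95:1524
  96:13285  97:7785  98:5641  99:465  100:12202  101:7299  102:6760  103:7369
  104:1362  105:13658  106:335  107:11779  108:12336  109:309  110:8769  111:10418
  112:7795  113:9049  114:3453  115:3697  116:4941  117:10564  118:7820  119:2942
  120:10923
Giant step factor: 9117^(-121) ≡ 6476 (mod 14627).
Scan 7444·6476^i mod 14627 for i = 0, 1, …:
  i=0: 7444   i=1: 11379   i=2: 14205   i=3: 2377
  i=4: 5848   i=5: 2345   i=6: 3394   i=7: 9790
  i=8: 6622   i=9: 12335     …   i=34: 3462
  i=35: 11348
Match at i=35, j=39: x = 35·121 + 39 = 4274.

4274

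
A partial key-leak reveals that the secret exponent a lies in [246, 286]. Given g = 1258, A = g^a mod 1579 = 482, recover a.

Compute 1258^246 mod 1579 = 145, then multiply by 1258 repeatedly:
  1258^246=145  1258^247=825  1258^248=447  1258^249=202  1258^250=1476
  1258^251=1483  1258^252=815  1258^253=499  1258^254=879  1258^255=482
Found 482 at exponent 255.

255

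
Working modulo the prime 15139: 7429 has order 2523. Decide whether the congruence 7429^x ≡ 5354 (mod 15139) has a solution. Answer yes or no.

no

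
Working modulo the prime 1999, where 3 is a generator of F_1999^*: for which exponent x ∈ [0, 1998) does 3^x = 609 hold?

1427

Baby-step giant-step with m = ceil(sqrt(1998)) = 45.
Baby table (3^j mod 1999 for j=0..44):
  0:1  1:3  2:9  3:27  4:81  5:243  6:729  7:188
  8:564  9:1692  10:1078  11:1235  12:1706  13:1120  14:1361  15:85
  16:255  17:765  18:296  19:888  20:665  21:1995  22:1987  23:1963
  24:1891  25:1675  26:1027  27:1082  28:1247  29:1742  30:1228  31:1685
  32:1057  33:1172  34:1517  35:553  36:1659  37:979  38:938  39:815
  40:446  41:1338  42:16  43:48  44:144
Giant step factor: 3^(-45) ≡ 745 (mod 1999).
Scan 609·745^i mod 1999 for i = 0, 1, …:
  i=0: 609   i=1: 1931   i=2: 1314   i=3: 1419
  i=4: 1683   i=5: 462   i=6: 362   i=7: 1824
  i=8: 1559   i=9: 36     …   i=30: 852
  i=31: 1057
Match at i=31, j=32: x = 31·45 + 32 = 1427.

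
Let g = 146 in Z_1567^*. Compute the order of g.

The order of 146 must divide p − 1 = 1566 = 2 · 3^3 · 29.
Divisors: 1, 2, 3, 6, 9, 18, 27, 29, 54, 58, 87, 174, 261, 522, 783, 1566.
Check each in increasing order: 146^1 ≡ 146;  146^2 ≡ 945;  146^3 ≡ 74;  146^6 ≡ 775;  146^9 ≡ 938;  146^18 ≡ 757;  146^27 ≡ 215;  146^29 ≡ 1032;  146^54 ≡ 782;  146^58 ≡ 1031;  146^87 ≡ 1566;  146^174 ≡ 1.
Smallest exponent giving 1 is 174.

174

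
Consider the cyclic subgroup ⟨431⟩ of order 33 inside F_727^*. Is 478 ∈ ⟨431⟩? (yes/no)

no

478 ∈ ⟨431⟩ iff 478^33 ≡ 1 (mod 727), since |⟨431⟩| = 33.
478^33 mod 727 = 681.
Since 681 ≠ 1, 478 does not lie in the subgroup.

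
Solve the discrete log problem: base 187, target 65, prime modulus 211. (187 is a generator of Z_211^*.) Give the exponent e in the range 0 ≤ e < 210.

6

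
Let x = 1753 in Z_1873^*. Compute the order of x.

The order of 1753 must divide p − 1 = 1872 = 2^4 · 3^2 · 13.
Divisors: 1, 2, 3, 4, 6, 8, 9, 12, 13, 16, 18, 24, 26, 36, 39, 48, 52, 72, 78, 104, 117, 144, 156, 208, 234, 312, 468, 624, 936, 1872.
Check each in increasing order: 1753^1 ≡ 1753;  1753^2 ≡ 1289;  1753^3 ≡ 779;  1753^4 ≡ 170;  1753^6 ≡ 1862;  1753^8 ≡ 805;  1753^9 ≡ 796;  1753^12 ≡ 121;  1753^13 ≡ 464;  1753^16 ≡ 1840;  1753^18 ≡ 542;  1753^24 ≡ 1530;  1753^26 ≡ 1774;  1753^36 ≡ 1576;  1753^39 ≡ 889;  1753^48 ≡ 1523;  1753^52 ≡ 436;  1753^72 ≡ 178;  1753^78 ≡ 1788;  1753^104 ≡ 923;  1753^117 ≡ 1228;  1753^144 ≡ 1716;  1753^156 ≡ 1606;  1753^208 ≡ 1587;  1753^234 ≡ 219;  1753^312 ≡ 115;  1753^468 ≡ 1136;  1753^624 ≡ 114;  1753^936 ≡ 1872;  1753^1872 ≡ 1.
Smallest exponent giving 1 is 1872.

1872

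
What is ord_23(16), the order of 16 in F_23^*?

11

The order of 16 must divide p − 1 = 22 = 2 · 11.
Divisors: 1, 2, 11, 22.
Check each in increasing order: 16^1 ≡ 16;  16^2 ≡ 3;  16^11 ≡ 1.
Smallest exponent giving 1 is 11.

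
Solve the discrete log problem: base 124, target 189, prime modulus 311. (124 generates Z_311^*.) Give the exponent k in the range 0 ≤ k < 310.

Baby-step giant-step with m = ceil(sqrt(310)) = 18.
Baby table (124^j mod 311 for j=0..17):
  0:1  1:124  2:137  3:194  4:109  5:143  6:5  7:309
  8:63  9:37  10:234  11:93  12:25  13:301  14:4  15:185
  16:237  17:154
Giant step factor: 124^(-18) ≡ 209 (mod 311).
Scan 189·209^i mod 311 for i = 0, 1, …:
  i=0: 189   i=1: 4
Match at i=1, j=14: k = 1·18 + 14 = 32.

32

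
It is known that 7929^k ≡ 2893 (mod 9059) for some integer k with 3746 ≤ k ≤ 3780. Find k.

3767

Compute 7929^3746 mod 9059 = 6800, then multiply by 7929 repeatedly:
  7929^3746=6800  7929^3747=7091  7929^3748=4385  7929^3749=223  7929^3750=1662
  7929^3751=6212  7929^3752=1165  7929^3753=6164  7929^3754=1051  7929^3755=8158
  7929^3756=3522  7929^3757=6100  7929^3758=899  7929^3759=7797  7929^3760=3797
  7929^3761=3356  7929^3762=3441  7929^3763=7040  7929^3764=7661  7929^3765=3474
  7929^3766=5986  7929^3767=2893
Found 2893 at exponent 3767.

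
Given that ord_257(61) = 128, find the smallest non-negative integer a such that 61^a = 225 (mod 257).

Baby-step giant-step with m = ceil(sqrt(128)) = 12.
Baby table (61^j mod 257 for j=0..11):
  0:1  1:61  2:123  3:50  4:223  5:239  6:187  7:99
  8:128  9:98  10:67  11:232
Giant step factor: 61^(-12) ≡ 121 (mod 257).
Scan 225·121^i mod 257 for i = 0, 1, …:
  i=0: 225   i=1: 240   i=2: 256   i=3: 136
  i=4: 8   i=5: 197   i=6: 193   i=7: 223
Match at i=7, j=4: a = 7·12 + 4 = 88.

88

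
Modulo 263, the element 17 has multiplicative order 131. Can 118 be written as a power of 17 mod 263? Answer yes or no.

118 ∈ ⟨17⟩ iff 118^131 ≡ 1 (mod 263), since |⟨17⟩| = 131.
118^131 mod 263 = 262.
Since 262 ≠ 1, 118 does not lie in the subgroup.

no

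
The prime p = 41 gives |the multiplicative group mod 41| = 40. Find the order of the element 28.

The order of 28 must divide p − 1 = 40 = 2^3 · 5.
Divisors: 1, 2, 4, 5, 8, 10, 20, 40.
Check each in increasing order: 28^1 ≡ 28;  28^2 ≡ 5;  28^4 ≡ 25;  28^5 ≡ 3;  28^8 ≡ 10;  28^10 ≡ 9;  28^20 ≡ 40;  28^40 ≡ 1.
Smallest exponent giving 1 is 40.

40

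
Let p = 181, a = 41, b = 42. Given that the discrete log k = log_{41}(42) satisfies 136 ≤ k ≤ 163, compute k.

144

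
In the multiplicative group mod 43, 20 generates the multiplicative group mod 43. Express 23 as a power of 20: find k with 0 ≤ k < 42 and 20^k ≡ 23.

22

Baby-step giant-step with m = ceil(sqrt(42)) = 7.
Baby table (20^j mod 43 for j=0..6):
  0:1  1:20  2:13  3:2  4:40  5:26  6:4
Giant step factor: 20^(-7) ≡ 7 (mod 43).
Scan 23·7^i mod 43 for i = 0, 1, …:
  i=0: 23   i=1: 32   i=2: 9   i=3: 20
Match at i=3, j=1: k = 3·7 + 1 = 22.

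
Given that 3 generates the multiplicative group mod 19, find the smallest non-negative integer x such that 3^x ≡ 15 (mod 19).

5

Successive powers of 3 modulo 19:
  3^0=1  3^1=3  3^2=9  3^3=8  3^4=5  3^5=15
So 3^5 ≡ 15 (mod 19), giving x = 5.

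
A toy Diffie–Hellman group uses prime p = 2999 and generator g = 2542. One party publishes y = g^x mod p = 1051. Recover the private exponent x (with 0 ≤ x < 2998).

804

Baby-step giant-step with m = ceil(sqrt(2998)) = 55.
Baby table (2542^j mod 2999 for j=0..54):
  0:1  1:2542  2:1918  3:2181  4:1950  5:2552  6:347  7:368
  8:2767  9:1059  10:1875  11:839  12:449  13:1738  14:469  15:1595
  16:2841  17:230  18:2854  19:287  20:797  21:1649  22:2155  23:1836
  24:668  25:622  26:651  27:2393  28:1034  29:1304  30:873  31:2905
  32:972  33:2647  34:1917  35:2638  36:32  37:371  38:1396  39:815
  40:2420  41:691  42:2107  43:2779  44:1573  45:899  46:20  47:2856
  48:2372  49:1634  50:13  51:57  52:942  53:1362  54:1358
Giant step factor: 2542^(-55) ≡ 1283 (mod 2999).
Scan 1051·1283^i mod 2999 for i = 0, 1, …:
  i=0: 1051   i=1: 1882   i=2: 411   i=3: 2488
  i=4: 1168   i=5: 2043   i=6: 43   i=7: 1187
  i=8: 2428   i=9: 2162     …   i=13: 1598
  i=14: 1917
Match at i=14, j=34: x = 14·55 + 34 = 804.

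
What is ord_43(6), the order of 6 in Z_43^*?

The order of 6 must divide p − 1 = 42 = 2 · 3 · 7.
Divisors: 1, 2, 3, 6, 7, 14, 21, 42.
Check each in increasing order: 6^1 ≡ 6;  6^2 ≡ 36;  6^3 ≡ 1.
Smallest exponent giving 1 is 3.

3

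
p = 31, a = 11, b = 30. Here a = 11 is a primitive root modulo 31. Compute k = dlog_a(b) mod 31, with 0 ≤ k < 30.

15

Successive powers of 11 modulo 31:
  11^0=1  11^1=11  11^2=28  11^3=29  11^4=9  11^5=6
  11^6=4  11^7=13  11^8=19  11^9=23  11^10=5  11^11=24
  11^12=16  11^13=21  11^14=14  11^15=30
So 11^15 ≡ 30 (mod 31), giving k = 15.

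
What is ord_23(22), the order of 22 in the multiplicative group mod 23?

The order of 22 must divide p − 1 = 22 = 2 · 11.
Divisors: 1, 2, 11, 22.
Check each in increasing order: 22^1 ≡ 22;  22^2 ≡ 1.
Smallest exponent giving 1 is 2.

2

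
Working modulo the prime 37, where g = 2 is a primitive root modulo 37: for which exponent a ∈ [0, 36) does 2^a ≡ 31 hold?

9

Successive powers of 2 modulo 37:
  2^0=1  2^1=2  2^2=4  2^3=8  2^4=16  2^5=32
  2^6=27  2^7=17  2^8=34  2^9=31
So 2^9 ≡ 31 (mod 37), giving a = 9.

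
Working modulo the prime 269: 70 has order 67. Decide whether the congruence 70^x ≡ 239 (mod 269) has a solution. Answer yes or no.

239 ∈ ⟨70⟩ iff 239^67 ≡ 1 (mod 269), since |⟨70⟩| = 67.
239^67 mod 269 = 1.
Since 1 = 1, 239 lies in the subgroup.

yes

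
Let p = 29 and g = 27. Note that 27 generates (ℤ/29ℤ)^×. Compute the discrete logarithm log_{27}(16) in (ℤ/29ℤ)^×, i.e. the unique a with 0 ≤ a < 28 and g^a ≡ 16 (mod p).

Successive powers of 27 modulo 29:
  27^0=1  27^1=27  27^2=4  27^3=21  27^4=16
So 27^4 ≡ 16 (mod 29), giving a = 4.

4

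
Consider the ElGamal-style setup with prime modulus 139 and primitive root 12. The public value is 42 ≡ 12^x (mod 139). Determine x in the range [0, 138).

92

Baby-step giant-step with m = ceil(sqrt(138)) = 12.
Baby table (12^j mod 139 for j=0..11):
  0:1  1:12  2:5  3:60  4:25  5:22  6:125  7:110
  8:69  9:133  10:67  11:109
Giant step factor: 12^(-12) ≡ 100 (mod 139).
Scan 42·100^i mod 139 for i = 0, 1, …:
  i=0: 42   i=1: 30   i=2: 81   i=3: 38
  i=4: 47   i=5: 113   i=6: 41   i=7: 69
Match at i=7, j=8: x = 7·12 + 8 = 92.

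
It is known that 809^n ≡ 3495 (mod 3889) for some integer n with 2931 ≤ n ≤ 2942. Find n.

2934

Compute 809^2931 mod 3889 = 1517, then multiply by 809 repeatedly:
  809^2931=1517  809^2932=2218  809^2933=1533  809^2934=3495
Found 3495 at exponent 2934.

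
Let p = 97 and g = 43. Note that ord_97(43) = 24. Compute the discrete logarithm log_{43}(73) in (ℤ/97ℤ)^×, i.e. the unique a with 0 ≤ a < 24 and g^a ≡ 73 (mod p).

7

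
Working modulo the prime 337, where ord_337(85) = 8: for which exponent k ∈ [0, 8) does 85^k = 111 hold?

Successive powers of 85 modulo 337:
  85^0=1  85^1=85  85^2=148  85^3=111
So 85^3 ≡ 111 (mod 337), giving k = 3.

3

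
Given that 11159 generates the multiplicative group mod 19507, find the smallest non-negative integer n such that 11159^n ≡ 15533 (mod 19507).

Baby-step giant-step with m = ceil(sqrt(19506)) = 140.
Baby table (11159^j mod 19507 for j=0..139):
  0:1  1:11159  2:10100  3:13961  4:7897  5:9504  6:15084  7:15960
  8:18237  9:9659  10:8606  11:1393  12:16915  13:4753  14:18701  15:18080
  16:13326  17:2973  18:13807  19:6027  20:14664  21:10860  22:9256  23:17646
  24:8056  25:8648  26:1903  27:11961  28:5905  29:18756  30:7601  31:3123
  32:10055  33:18988  34:2058  35:5483  36:10845  37:17434  38:2695  39:13218
  40:7235  41:15399  42:278  43:589  44:18299  45:18772  46:10582  47:8667
  48:18854  49:8791  50:17573  51:12743  52:12614  53:16621  54:1183  55:14365
  56:10016  57:12941  58:17805  59:7200  60:14974  61:17411  62:19136  63:15002
  64:17751  65:9331  66:15770  67:4783  68:2345  69:8968  70:3002  71:5799
  72:6322  73:9886  74:5789  75:11774  76:6421  77:2728  78:10832  79:8916
  80:7944  81:7288  82:2109  83:8889  84:18763  85:7686  86:15302  87:10247
  88:15746  89:10065  90:13536  91:5523  92:8544  93:11787  94:14939  95:16986
  96:16762  97:14042  98:14454  99:8310  100:14519  101:11886  102:7781  103:2522
  104:13904  105:15565  106:19014  107:19094  108:14492  109:3198  110:8179  111:15715
  112:15262  113:12548  114:1886  115:17328  116:9768  117:15503  118:9901  119:17118
  120:7218  121:1259  122:4141  123:16843  124:1092  125:13260  126:7745  127:10445
  128:1430  129:644  130:7820  131:8569  132:17664  133:13848  134:14885  135:19117
  136:17558  137:1414  138:17170  139:2276
Giant step factor: 11159^(-140) ≡ 10432 (mod 19507).
Scan 15533·10432^i mod 19507 for i = 0, 1, …:
  i=0: 15533   i=1: 15114   i=2: 13674   i=3: 11984
  i=4: 16232   i=5: 11464   i=6: 14538   i=7: 12998
  i=8: 1979   i=9: 6522     …   i=60: 18844
  i=61: 8569
Match at i=61, j=131: n = 61·140 + 131 = 8671.

8671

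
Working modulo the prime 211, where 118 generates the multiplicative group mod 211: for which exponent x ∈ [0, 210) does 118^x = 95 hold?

152

Baby-step giant-step with m = ceil(sqrt(210)) = 15.
Baby table (118^j mod 211 for j=0..14):
  0:1  1:118  2:209  3:186  4:4  5:50  6:203  7:111
  8:16  9:200  10:179  11:22  12:64  13:167  14:83
Giant step factor: 118^(-15) ≡ 12 (mod 211).
Scan 95·12^i mod 211 for i = 0, 1, …:
  i=0: 95   i=1: 85   i=2: 176   i=3: 2
  i=4: 24   i=5: 77   i=6: 80   i=7: 116
  i=8: 126   i=9: 35   i=10: 209
Match at i=10, j=2: x = 10·15 + 2 = 152.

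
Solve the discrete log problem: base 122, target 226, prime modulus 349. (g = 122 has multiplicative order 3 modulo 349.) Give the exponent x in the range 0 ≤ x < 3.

2

Successive powers of 122 modulo 349:
  122^0=1  122^1=122  122^2=226
So 122^2 ≡ 226 (mod 349), giving x = 2.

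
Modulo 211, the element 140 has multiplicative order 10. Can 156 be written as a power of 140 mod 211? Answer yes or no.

⟨140⟩ has order 10; its elements mod 211 are {1, 23, 55, 71, 104, 107, 140, 156, 188, 210}.
156 is in this set.

yes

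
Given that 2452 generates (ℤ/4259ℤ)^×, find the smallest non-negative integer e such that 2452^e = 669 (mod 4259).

4094

Baby-step giant-step with m = ceil(sqrt(4258)) = 66.
Baby table (2452^j mod 4259 for j=0..65):
  0:1  1:2452  2:2855  3:2923  4:3558  5:1784  6:375  7:3815
  8:1616  9:1562  10:1183  11:337  12:78  13:3860  14:1222  15:2267
  16:689  17:2864  18:3696  19:3699  20:2537  21:2584  22:2835  23:732
  24:1825  25:2950  26:1618  27:2207  28:2634  29:1924  30:2935  31:3169
  32:1972  33:1379  34:3921  35:1729  36:1803  37:114  38:2693  39:1786
  40:1020  41:1007  42:3203  43:160  44:492  45:1087  46:3449  47:2833
  48:87  49:374  50:1363  51:3020  52:2898  53:1884  54:2812  55:3962
  56:45  57:3865  58:705  59:3765  60:2527  61:3618  62:4098  63:1315
  64:317  65:2146
Giant step factor: 2452^(-66) ≡ 2555 (mod 4259).
Scan 669·2555^i mod 4259 for i = 0, 1, …:
  i=0: 669   i=1: 1436   i=2: 1981   i=3: 1763
  i=4: 2702   i=5: 4030   i=6: 2647   i=7: 4052
  i=8: 3490   i=9: 2863     …   i=61: 3510
  i=62: 2855
Match at i=62, j=2: e = 62·66 + 2 = 4094.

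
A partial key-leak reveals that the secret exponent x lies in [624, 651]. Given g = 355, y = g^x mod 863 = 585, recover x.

640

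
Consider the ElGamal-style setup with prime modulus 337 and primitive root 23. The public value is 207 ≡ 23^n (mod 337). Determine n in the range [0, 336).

Baby-step giant-step with m = ceil(sqrt(336)) = 19.
Baby table (23^j mod 337 for j=0..18):
  0:1  1:23  2:192  3:35  4:131  5:317  6:214  7:204
  8:311  9:76  10:63  11:101  12:301  13:183  14:165  15:88
  16:2  17:46  18:47
Giant step factor: 23^(-19) ≡ 130 (mod 337).
Scan 207·130^i mod 337 for i = 0, 1, …:
  i=0: 207   i=1: 287   i=2: 240   i=3: 196
  i=4: 205   i=5: 27   i=6: 140   i=7: 2
Match at i=7, j=16: n = 7·19 + 16 = 149.

149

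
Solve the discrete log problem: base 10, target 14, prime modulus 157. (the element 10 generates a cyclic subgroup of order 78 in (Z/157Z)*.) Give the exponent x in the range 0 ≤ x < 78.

24

Successive powers of 10 modulo 157:
  10^0=1  10^1=10  10^2=100  10^3=58  10^4=109  10^5=148
  10^6=67  10^7=42  10^8=106  10^9=118  10^10=81  10^11=25
  10^12=93  10^13=145  10^14=37  10^15=56  10^16=89  10^17=105
  10^18=108  10^19=138  10^20=124  10^21=141  10^22=154  10^23=127
  10^24=14
So 10^24 ≡ 14 (mod 157), giving x = 24.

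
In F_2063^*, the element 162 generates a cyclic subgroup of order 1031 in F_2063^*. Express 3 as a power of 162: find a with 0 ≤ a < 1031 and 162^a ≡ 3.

784

Baby-step giant-step with m = ceil(sqrt(1031)) = 33.
Baby table (162^j mod 2063 for j=0..32):
  0:1  1:162  2:1488  3:1748  4:545  5:1644  6:201  7:1617
  8:2016  9:638  10:206  11:364  12:1204  13:1126  14:868  15:332
  16:146  17:959  18:633  19:1459  20:1176  21:716  22:464  23:900
  24:1390  25:313  26:1194  27:1569  28:429  29:1419  30:885  31:1023
  32:686
Giant step factor: 162^(-33) ≡ 1276 (mod 2063).
Scan 3·1276^i mod 2063 for i = 0, 1, …:
  i=0: 3   i=1: 1765   i=2: 1407   i=3: 522
  i=4: 1786   i=5: 1384   i=6: 56   i=7: 1314
  i=8: 1508   i=9: 1492     …   i=22: 73
  i=23: 313
Match at i=23, j=25: a = 23·33 + 25 = 784.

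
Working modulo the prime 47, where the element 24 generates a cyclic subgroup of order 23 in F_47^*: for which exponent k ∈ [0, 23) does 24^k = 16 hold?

Successive powers of 24 modulo 47:
  24^0=1  24^1=24  24^2=12  24^3=6  24^4=3  24^5=25
  24^6=36  24^7=18  24^8=9  24^9=28  24^10=14  24^11=7
  24^12=27  24^13=37  24^14=42  24^15=21  24^16=34  24^17=17
  24^18=32  24^19=16
So 24^19 ≡ 16 (mod 47), giving k = 19.

19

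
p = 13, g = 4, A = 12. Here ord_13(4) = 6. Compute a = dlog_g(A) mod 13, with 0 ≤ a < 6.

3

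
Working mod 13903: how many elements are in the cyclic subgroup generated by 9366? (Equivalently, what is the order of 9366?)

6951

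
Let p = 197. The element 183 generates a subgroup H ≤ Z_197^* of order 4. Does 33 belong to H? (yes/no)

no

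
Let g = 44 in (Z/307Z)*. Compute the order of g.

The order of 44 must divide p − 1 = 306 = 2 · 3^2 · 17.
Divisors: 1, 2, 3, 6, 9, 17, 18, 34, 51, 102, 153, 306.
Check each in increasing order: 44^1 ≡ 44;  44^2 ≡ 94;  44^3 ≡ 145;  44^6 ≡ 149;  44^9 ≡ 115;  44^17 ≡ 168;  44^18 ≡ 24;  44^34 ≡ 287;  44^51 ≡ 17;  44^102 ≡ 289;  44^153 ≡ 1.
Smallest exponent giving 1 is 153.

153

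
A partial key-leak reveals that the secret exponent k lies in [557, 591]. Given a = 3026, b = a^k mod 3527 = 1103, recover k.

Compute 3026^557 mod 3527 = 674, then multiply by 3026 repeatedly:
  3026^557=674  3026^558=918  3026^559=2119  3026^560=8  3026^561=3046
  3026^562=1145  3026^563=1256  3026^564=2077  3026^565=3415  3026^566=3207
  3026^567=1605  3026^568=51  3026^569=2665  3026^570=1568  3026^571=953
  3026^572=2219  3026^573=2813  3026^574=1487  3026^575=2737  3026^576=766
  3026^577=677  3026^578=2942  3026^579=344  3026^580=479  3026^581=3384
  3026^582=1103
Found 1103 at exponent 582.

582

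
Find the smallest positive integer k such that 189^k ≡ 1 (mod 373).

The order of 189 must divide p − 1 = 372 = 2^2 · 3 · 31.
Divisors: 1, 2, 3, 4, 6, 12, 31, 62, 93, 124, 186, 372.
Check each in increasing order: 189^1 ≡ 189;  189^2 ≡ 286;  189^3 ≡ 342;  189^4 ≡ 109;  189^6 ≡ 215;  189^12 ≡ 346;  189^31 ≡ 1.
Smallest exponent giving 1 is 31.

31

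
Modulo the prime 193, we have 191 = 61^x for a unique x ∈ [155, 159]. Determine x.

158

Compute 61^155 mod 193 = 178, then multiply by 61 repeatedly:
  61^155=178  61^156=50  61^157=155  61^158=191
Found 191 at exponent 158.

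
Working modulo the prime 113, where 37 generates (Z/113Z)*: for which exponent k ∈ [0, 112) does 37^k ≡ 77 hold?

38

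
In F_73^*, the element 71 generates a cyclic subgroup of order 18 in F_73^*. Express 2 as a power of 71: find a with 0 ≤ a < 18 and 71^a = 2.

10

Successive powers of 71 modulo 73:
  71^0=1  71^1=71  71^2=4  71^3=65  71^4=16  71^5=41
  71^6=64  71^7=18  71^8=37  71^9=72  71^10=2
So 71^10 ≡ 2 (mod 73), giving a = 10.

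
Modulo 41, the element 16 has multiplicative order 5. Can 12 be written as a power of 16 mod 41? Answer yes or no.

no

⟨16⟩ has order 5; its elements mod 41 are {1, 10, 16, 18, 37}.
12 is not in this set.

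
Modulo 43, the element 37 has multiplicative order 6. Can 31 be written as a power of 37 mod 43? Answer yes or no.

no

31 ∈ ⟨37⟩ iff 31^6 ≡ 1 (mod 43), since |⟨37⟩| = 6.
31^6 mod 43 = 21.
Since 21 ≠ 1, 31 does not lie in the subgroup.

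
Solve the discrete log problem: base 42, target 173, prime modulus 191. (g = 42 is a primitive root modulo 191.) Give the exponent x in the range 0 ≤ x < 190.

Baby-step giant-step with m = ceil(sqrt(190)) = 14.
Baby table (42^j mod 191 for j=0..13):
  0:1  1:42  2:45  3:171  4:115  5:55  6:18  7:183
  8:46  9:22  10:160  11:35  12:133  13:47
Giant step factor: 42^(-14) ≡ 3 (mod 191).
Scan 173·3^i mod 191 for i = 0, 1, …:
  i=0: 173   i=1: 137   i=2: 29   i=3: 87
  i=4: 70   i=5: 19   i=6: 57   i=7: 171
Match at i=7, j=3: x = 7·14 + 3 = 101.

101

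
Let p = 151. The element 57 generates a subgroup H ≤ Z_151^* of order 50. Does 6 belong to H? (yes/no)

no

6 ∈ ⟨57⟩ iff 6^50 ≡ 1 (mod 151), since |⟨57⟩| = 50.
6^50 mod 151 = 32.
Since 32 ≠ 1, 6 does not lie in the subgroup.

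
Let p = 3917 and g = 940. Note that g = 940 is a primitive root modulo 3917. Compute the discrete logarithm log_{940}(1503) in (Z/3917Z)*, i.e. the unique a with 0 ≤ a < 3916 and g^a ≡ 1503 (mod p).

1498

Baby-step giant-step with m = ceil(sqrt(3916)) = 63.
Baby table (940^j mod 3917 for j=0..62):
  0:1  1:940  2:2275  3:3735  4:1268  5:1152  6:1788  7:327
  8:1854  9:3612  10:3158  11:3351  12:672  13:1043  14:1170  15:3040
  16:2107  17:2495  18:2934  19:392  20:282  21:2641  22:3079  23:3514
  24:1129  25:3670  26:2840  27:2123  28:1867  29:164  30:1397  31:985
  32:1488  33:351  34:912  35:3374  36:2707  37:2447  38:901  39:868
  40:1184  41:532  42:2621  43:3864  44:1101  45:852  46:1812  47:3302
  48:1616  49:3161  50:2254  51:3580  52:497  53:1057  54:2579  55:3554
  56:3476  57:662  58:3394  59:1922  60:943  61:1178  62:2726
Giant step factor: 940^(-63) ≡ 3228 (mod 3917).
Scan 1503·3228^i mod 3917 for i = 0, 1, …:
  i=0: 1503   i=1: 2438   i=2: 611   i=3: 2057
  i=4: 681   i=5: 831   i=6: 3240   i=7: 330
  i=8: 3733   i=9: 1432     …   i=22: 2548
  i=23: 3161
Match at i=23, j=49: a = 23·63 + 49 = 1498.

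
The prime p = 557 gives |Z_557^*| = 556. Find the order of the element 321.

278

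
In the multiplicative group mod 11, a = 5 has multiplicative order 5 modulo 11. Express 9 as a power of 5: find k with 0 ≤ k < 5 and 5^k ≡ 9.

Successive powers of 5 modulo 11:
  5^0=1  5^1=5  5^2=3  5^3=4  5^4=9
So 5^4 ≡ 9 (mod 11), giving k = 4.

4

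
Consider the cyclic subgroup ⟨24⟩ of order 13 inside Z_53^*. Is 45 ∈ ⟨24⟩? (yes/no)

no

⟨24⟩ has order 13; its elements mod 53 are {1, 10, 13, 15, 16, 24, 28, 36, 42, 44, 46, 47, 49}.
45 is not in this set.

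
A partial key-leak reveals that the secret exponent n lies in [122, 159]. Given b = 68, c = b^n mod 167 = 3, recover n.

138

Compute 68^122 mod 167 = 157, then multiply by 68 repeatedly:
  68^122=157  68^123=155  68^124=19  68^125=123  68^126=14
  68^127=117  68^128=107  68^129=95  68^130=114  68^131=70
  68^132=84  68^133=34  68^134=141  68^135=69  68^136=16
  68^137=86  68^138=3
Found 3 at exponent 138.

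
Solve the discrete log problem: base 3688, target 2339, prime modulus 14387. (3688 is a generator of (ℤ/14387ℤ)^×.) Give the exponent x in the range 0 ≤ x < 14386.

4120

Baby-step giant-step with m = ceil(sqrt(14386)) = 120.
Baby table (3688^j mod 14387 for j=0..119):
  0:1  1:3688  2:5629  3:13698  4:5467  5:6109  6:14337  7:2631
  8:6290  9:5676  10:3  11:11064  12:2500  13:12320  14:2014  15:3940
  16:14237  17:7893  18:4483  19:2641  20:9  21:4418  22:7500  23:8186
  24:6042  25:11820  26:13937  27:9292  28:13449  29:7923  30:27  31:13254
  32:8113  33:10171  34:3739  35:6686  36:13037  37:13489  38:11573  39:9382
  40:81  41:10988  42:9952  43:1739  44:11217  45:5671  46:10337  47:11693
  48:5945  49:13759  50:243  51:4190  52:1082  53:5217  54:4877  55:2626
  56:2237  57:6305  58:3448  59:12503  60:729  61:12570  62:3246  63:1264
  64:244  65:7878  66:6711  67:4528  68:10344  69:8735  70:2187  71:8936
  72:9738  73:3792  74:732  75:9247  76:5746  77:13584  78:2258  79:11818
  80:6561  81:12421  82:440  83:11376  84:2196  85:13354  86:2851  87:11978
  88:6774  89:6680  90:5296  91:8489  92:1320  93:5354  94:6588  95:11288
  96:8553  97:7160  98:5935  99:5653  100:1501  101:11080  102:3960  103:1675
  104:5377  105:5090  106:11272  107:7093  108:3418  109:2572  110:4503  111:4466
  112:11880  113:5025  114:1744  115:883  116:5042  117:6892  118:10254  119:7716
Giant step factor: 3688^(-120) ≡ 4244 (mod 14387).
Scan 2339·4244^i mod 14387 for i = 0, 1, …:
  i=0: 2339   i=1: 14073   i=2: 5375   i=3: 8105
  i=4: 12690   i=5: 5819   i=6: 7744   i=7: 5628
  i=8: 2812   i=9: 7305     …   i=33: 817
  i=34: 81
Match at i=34, j=40: x = 34·120 + 40 = 4120.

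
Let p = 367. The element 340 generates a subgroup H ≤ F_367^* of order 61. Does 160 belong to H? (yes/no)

no

160 ∈ ⟨340⟩ iff 160^61 ≡ 1 (mod 367), since |⟨340⟩| = 61.
160^61 mod 367 = 84.
Since 84 ≠ 1, 160 does not lie in the subgroup.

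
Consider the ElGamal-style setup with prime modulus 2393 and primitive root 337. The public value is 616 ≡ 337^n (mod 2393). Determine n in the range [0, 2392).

Baby-step giant-step with m = ceil(sqrt(2392)) = 49.
Baby table (337^j mod 2393 for j=0..48):
  0:1  1:337  2:1098  3:1504  4:1925  5:222  6:631  7:2063
  8:1261  9:1396  10:1424  11:1288  12:923  13:2354  14:1215  15:252
  16:1169  17:1501  18:914  19:1714  20:905  21:1074  22:595  23:1896
  24:21  25:2291  26:1521  27:475  28:2137  29:2269  30:1286  31:249
  32:158  33:600  34:1188  35:725  36:239  37:1574  38:1585  39:506
  40:619  41:412  42:50  43:99  44:2254  45:1017  46:530  47:1528
  48:441
Giant step factor: 337^(-49) ≡ 1125 (mod 2393).
Scan 616·1125^i mod 2393 for i = 0, 1, …:
  i=0: 616   i=1: 1423   i=2: 2351   i=3: 610
  i=4: 1852   i=5: 1590   i=6: 1179   i=7: 653
  i=8: 2367   i=9: 1859     …   i=35: 443
  i=36: 631
Match at i=36, j=6: n = 36·49 + 6 = 1770.

1770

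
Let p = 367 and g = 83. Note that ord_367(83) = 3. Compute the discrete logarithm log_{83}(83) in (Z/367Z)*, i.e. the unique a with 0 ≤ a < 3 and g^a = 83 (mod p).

Successive powers of 83 modulo 367:
  83^0=1  83^1=83
So 83^1 ≡ 83 (mod 367), giving a = 1.

1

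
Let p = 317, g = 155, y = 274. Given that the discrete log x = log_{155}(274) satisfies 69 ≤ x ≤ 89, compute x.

Compute 155^69 mod 317 = 284, then multiply by 155 repeatedly:
  155^69=284  155^70=274
Found 274 at exponent 70.

70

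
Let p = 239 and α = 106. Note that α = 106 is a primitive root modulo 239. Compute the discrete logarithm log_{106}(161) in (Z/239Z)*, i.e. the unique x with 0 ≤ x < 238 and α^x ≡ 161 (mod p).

Baby-step giant-step with m = ceil(sqrt(238)) = 16.
Baby table (106^j mod 239 for j=0..15):
  0:1  1:106  2:3  3:79  4:9  5:237  6:27  7:233
  8:81  9:221  10:4  11:185  12:12  13:77  14:36  15:231
Giant step factor: 106^(-16) ≡ 135 (mod 239).
Scan 161·135^i mod 239 for i = 0, 1, …:
  i=0: 161   i=1: 225   i=2: 22   i=3: 102
  i=4: 147   i=5: 8   i=6: 124   i=7: 10
  i=8: 155   i=9: 132   i=10: 134   i=11: 165
  i=12: 48   i=13: 27
Match at i=13, j=6: x = 13·16 + 6 = 214.

214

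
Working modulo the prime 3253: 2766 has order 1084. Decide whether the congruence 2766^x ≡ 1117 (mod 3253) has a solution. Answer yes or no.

1117 ∈ ⟨2766⟩ iff 1117^1084 ≡ 1 (mod 3253), since |⟨2766⟩| = 1084.
1117^1084 mod 3253 = 1.
Since 1 = 1, 1117 lies in the subgroup.

yes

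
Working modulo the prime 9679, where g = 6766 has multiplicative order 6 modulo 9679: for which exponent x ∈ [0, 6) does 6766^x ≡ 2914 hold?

5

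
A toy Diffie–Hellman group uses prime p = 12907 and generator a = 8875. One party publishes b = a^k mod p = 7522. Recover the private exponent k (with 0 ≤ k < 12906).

8893

Baby-step giant-step with m = ceil(sqrt(12906)) = 114.
Baby table (8875^j mod 12907 for j=0..113):
  0:1  1:8875  2:7111  3:7802  4:9602  5:5736  6:1792  7:2576
  8:3703  9:2903  10:1753  11:4940  12:10328  13:8393  14:1578  15:655
  16:4975  17:11185  18:12045  19:3601  20:1143  21:12130  22:9370  23:11856
  24:4136  25:12399  26:8950  27:1572  28:11940  29:1030  30:3094  31:6061
  32:7906  33:3298  34:9581  35:59  36:7345  37:6525  38:8573  39:11517
  40:2842  41:2472  42:10007  43:11965  44:3486  45:171  46:7506  47:2723
  48:4721  49:2753  50:12831  51:9571  52:1658  53:770  54:5947  55:2902
  56:5785  57:10736  58:2526  59:11698  60:8749  61:11770  62:2399  63:7482
  64:9142  65:1848  66:9110  67:1802  68:977  69:10278  70:3481  71:7424
  72:10672  73:2434  74:8339  75:12794  76:3871  77:9598  78:8957  79:12069
  80:10089  81:4016  82:5773  83:7492  84:7543  85:8423  86:9688  87:7473
  88:6709  89:2384  90:3427  91:5733  92:981  93:7057  94:6111  95:12818
  96:10359  97:12471  98:2600  99:10191  100:5776  101:8303  102:3062  103:6015
  104:12680  105:11774  106:12085  107:10112  108:1629  109:1535  110:6240  111:8970
  112:11281  113:12183
Giant step factor: 8875^(-114) ≡ 2285 (mod 12907).
Scan 7522·2285^i mod 12907 for i = 0, 1, …:
  i=0: 7522   i=1: 8553   i=2: 2407   i=3: 1613
  i=4: 7210   i=5: 5518   i=6: 11398   i=7: 11011
  i=8: 4392   i=9: 6981     …   i=77: 1529
  i=78: 8875
Match at i=78, j=1: k = 78·114 + 1 = 8893.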